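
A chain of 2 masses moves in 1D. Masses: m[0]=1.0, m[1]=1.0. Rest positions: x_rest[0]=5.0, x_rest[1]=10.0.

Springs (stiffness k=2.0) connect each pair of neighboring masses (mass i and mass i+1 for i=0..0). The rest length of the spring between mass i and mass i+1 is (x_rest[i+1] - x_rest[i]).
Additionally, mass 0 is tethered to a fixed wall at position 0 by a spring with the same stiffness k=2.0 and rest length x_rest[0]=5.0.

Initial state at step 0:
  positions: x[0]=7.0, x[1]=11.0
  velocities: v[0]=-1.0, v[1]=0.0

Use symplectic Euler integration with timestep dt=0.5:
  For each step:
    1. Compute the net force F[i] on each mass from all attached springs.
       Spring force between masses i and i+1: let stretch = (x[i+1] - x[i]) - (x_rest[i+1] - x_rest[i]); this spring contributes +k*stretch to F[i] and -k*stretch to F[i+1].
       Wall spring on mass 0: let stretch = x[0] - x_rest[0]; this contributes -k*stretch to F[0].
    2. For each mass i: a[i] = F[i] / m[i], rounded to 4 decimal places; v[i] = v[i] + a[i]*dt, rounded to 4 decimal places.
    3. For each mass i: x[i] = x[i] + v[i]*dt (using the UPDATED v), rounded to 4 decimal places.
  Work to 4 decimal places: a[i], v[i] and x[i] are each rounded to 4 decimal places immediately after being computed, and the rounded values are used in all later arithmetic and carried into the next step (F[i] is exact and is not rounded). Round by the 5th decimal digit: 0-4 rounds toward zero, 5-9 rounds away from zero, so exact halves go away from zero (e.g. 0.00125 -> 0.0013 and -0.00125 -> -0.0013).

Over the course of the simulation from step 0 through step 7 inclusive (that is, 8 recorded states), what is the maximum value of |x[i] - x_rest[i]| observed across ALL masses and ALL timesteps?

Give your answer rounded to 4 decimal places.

Answer: 2.5000

Derivation:
Step 0: x=[7.0000 11.0000] v=[-1.0000 0.0000]
Step 1: x=[5.0000 11.5000] v=[-4.0000 1.0000]
Step 2: x=[3.7500 11.2500] v=[-2.5000 -0.5000]
Step 3: x=[4.3750 9.7500] v=[1.2500 -3.0000]
Step 4: x=[5.5000 8.0625] v=[2.2500 -3.3750]
Step 5: x=[5.1563 7.5938] v=[-0.6875 -0.9375]
Step 6: x=[3.4532 8.4063] v=[-3.4063 1.6250]
Step 7: x=[2.5000 9.2423] v=[-1.9064 1.6719]
Max displacement = 2.5000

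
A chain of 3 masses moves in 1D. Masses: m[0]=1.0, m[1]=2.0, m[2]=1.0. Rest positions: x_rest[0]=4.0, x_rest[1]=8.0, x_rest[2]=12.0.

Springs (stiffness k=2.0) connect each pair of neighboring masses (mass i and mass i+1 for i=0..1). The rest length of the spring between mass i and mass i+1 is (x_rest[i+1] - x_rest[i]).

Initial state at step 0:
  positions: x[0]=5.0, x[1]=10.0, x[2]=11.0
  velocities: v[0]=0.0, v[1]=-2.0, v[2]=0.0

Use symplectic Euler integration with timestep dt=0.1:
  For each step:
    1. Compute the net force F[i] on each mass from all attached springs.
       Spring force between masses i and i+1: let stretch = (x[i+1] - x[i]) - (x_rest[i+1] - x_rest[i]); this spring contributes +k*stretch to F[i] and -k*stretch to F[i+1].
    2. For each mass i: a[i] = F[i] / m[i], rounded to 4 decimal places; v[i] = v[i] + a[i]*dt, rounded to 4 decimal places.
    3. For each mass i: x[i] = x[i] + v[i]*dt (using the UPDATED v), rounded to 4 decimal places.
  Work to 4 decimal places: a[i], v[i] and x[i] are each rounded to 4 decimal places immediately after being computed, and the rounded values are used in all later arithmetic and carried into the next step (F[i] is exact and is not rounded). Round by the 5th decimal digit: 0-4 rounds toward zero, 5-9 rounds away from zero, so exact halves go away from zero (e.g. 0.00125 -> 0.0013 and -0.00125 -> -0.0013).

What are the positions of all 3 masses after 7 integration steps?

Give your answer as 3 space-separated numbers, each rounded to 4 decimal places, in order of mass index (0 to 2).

Answer: 5.2156 7.8732 12.2380

Derivation:
Step 0: x=[5.0000 10.0000 11.0000] v=[0.0000 -2.0000 0.0000]
Step 1: x=[5.0200 9.7600 11.0600] v=[0.2000 -2.4000 0.6000]
Step 2: x=[5.0548 9.4856 11.1740] v=[0.3480 -2.7440 1.1400]
Step 3: x=[5.0982 9.1838 11.3342] v=[0.4342 -3.0182 1.6023]
Step 4: x=[5.1433 8.8626 11.5314] v=[0.4513 -3.2117 1.9722]
Step 5: x=[5.1828 8.5309 11.7552] v=[0.3952 -3.3168 2.2384]
Step 6: x=[5.2093 8.1980 11.9946] v=[0.2648 -3.3292 2.3935]
Step 7: x=[5.2156 7.8732 12.2380] v=[0.0625 -3.2484 2.4342]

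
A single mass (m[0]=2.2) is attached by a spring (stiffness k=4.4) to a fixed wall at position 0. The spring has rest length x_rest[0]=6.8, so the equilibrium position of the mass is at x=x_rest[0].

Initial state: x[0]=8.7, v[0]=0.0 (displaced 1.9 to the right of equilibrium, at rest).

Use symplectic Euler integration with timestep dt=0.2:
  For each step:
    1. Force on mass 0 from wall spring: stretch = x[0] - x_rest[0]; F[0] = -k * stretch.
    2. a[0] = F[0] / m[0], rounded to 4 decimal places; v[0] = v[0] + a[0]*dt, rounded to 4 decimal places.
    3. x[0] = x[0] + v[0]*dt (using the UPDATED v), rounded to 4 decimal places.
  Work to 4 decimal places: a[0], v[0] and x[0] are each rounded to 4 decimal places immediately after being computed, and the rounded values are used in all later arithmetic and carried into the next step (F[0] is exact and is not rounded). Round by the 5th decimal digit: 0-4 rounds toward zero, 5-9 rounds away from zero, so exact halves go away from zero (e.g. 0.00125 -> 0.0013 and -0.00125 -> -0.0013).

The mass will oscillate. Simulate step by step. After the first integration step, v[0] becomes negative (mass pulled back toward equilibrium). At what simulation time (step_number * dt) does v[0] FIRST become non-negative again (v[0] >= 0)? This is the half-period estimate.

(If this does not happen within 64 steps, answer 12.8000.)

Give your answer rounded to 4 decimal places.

Answer: 2.4000

Derivation:
Step 0: x=[8.7000] v=[0.0000]
Step 1: x=[8.5480] v=[-0.7600]
Step 2: x=[8.2562] v=[-1.4592]
Step 3: x=[7.8479] v=[-2.0417]
Step 4: x=[7.3557] v=[-2.4609]
Step 5: x=[6.8191] v=[-2.6832]
Step 6: x=[6.2809] v=[-2.6908]
Step 7: x=[5.7843] v=[-2.4832]
Step 8: x=[5.3689] v=[-2.0769]
Step 9: x=[5.0680] v=[-1.5045]
Step 10: x=[4.9057] v=[-0.8117]
Step 11: x=[4.8949] v=[-0.0540]
Step 12: x=[5.0365] v=[0.7080]
First v>=0 after going negative at step 12, time=2.4000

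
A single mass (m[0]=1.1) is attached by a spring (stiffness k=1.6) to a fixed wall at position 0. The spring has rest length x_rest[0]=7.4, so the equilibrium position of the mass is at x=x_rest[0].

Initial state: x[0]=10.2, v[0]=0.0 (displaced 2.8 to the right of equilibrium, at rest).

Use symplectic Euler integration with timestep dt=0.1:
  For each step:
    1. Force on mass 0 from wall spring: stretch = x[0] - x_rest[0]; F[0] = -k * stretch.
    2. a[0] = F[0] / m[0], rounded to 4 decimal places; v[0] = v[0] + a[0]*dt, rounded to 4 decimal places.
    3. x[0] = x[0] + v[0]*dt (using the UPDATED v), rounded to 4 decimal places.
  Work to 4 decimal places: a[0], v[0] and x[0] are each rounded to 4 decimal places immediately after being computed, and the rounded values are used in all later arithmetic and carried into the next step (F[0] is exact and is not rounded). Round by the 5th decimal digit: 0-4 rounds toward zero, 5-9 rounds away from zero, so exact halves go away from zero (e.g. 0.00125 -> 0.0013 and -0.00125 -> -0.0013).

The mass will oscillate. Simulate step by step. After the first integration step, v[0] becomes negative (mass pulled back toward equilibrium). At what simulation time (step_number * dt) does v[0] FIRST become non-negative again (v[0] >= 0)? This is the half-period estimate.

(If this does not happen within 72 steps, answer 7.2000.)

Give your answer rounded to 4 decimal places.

Answer: 2.7000

Derivation:
Step 0: x=[10.2000] v=[0.0000]
Step 1: x=[10.1593] v=[-0.4073]
Step 2: x=[10.0784] v=[-0.8087]
Step 3: x=[9.9586] v=[-1.1983]
Step 4: x=[9.8016] v=[-1.5705]
Step 5: x=[9.6096] v=[-1.9198]
Step 6: x=[9.3855] v=[-2.2412]
Step 7: x=[9.1325] v=[-2.5300]
Step 8: x=[8.8543] v=[-2.7820]
Step 9: x=[8.5550] v=[-2.9935]
Step 10: x=[8.2389] v=[-3.1615]
Step 11: x=[7.9106] v=[-3.2835]
Step 12: x=[7.5748] v=[-3.3578]
Step 13: x=[7.2365] v=[-3.3832]
Step 14: x=[6.9006] v=[-3.3594]
Step 15: x=[6.5719] v=[-3.2868]
Step 16: x=[6.2553] v=[-3.1664]
Step 17: x=[5.9553] v=[-2.9999]
Step 18: x=[5.6763] v=[-2.7898]
Step 19: x=[5.4224] v=[-2.5391]
Step 20: x=[5.1973] v=[-2.2515]
Step 21: x=[5.0042] v=[-1.9311]
Step 22: x=[4.8459] v=[-1.5826]
Step 23: x=[4.7248] v=[-1.2111]
Step 24: x=[4.6426] v=[-0.8220]
Step 25: x=[4.6005] v=[-0.4209]
Step 26: x=[4.5991] v=[-0.0137]
Step 27: x=[4.6385] v=[0.3937]
First v>=0 after going negative at step 27, time=2.7000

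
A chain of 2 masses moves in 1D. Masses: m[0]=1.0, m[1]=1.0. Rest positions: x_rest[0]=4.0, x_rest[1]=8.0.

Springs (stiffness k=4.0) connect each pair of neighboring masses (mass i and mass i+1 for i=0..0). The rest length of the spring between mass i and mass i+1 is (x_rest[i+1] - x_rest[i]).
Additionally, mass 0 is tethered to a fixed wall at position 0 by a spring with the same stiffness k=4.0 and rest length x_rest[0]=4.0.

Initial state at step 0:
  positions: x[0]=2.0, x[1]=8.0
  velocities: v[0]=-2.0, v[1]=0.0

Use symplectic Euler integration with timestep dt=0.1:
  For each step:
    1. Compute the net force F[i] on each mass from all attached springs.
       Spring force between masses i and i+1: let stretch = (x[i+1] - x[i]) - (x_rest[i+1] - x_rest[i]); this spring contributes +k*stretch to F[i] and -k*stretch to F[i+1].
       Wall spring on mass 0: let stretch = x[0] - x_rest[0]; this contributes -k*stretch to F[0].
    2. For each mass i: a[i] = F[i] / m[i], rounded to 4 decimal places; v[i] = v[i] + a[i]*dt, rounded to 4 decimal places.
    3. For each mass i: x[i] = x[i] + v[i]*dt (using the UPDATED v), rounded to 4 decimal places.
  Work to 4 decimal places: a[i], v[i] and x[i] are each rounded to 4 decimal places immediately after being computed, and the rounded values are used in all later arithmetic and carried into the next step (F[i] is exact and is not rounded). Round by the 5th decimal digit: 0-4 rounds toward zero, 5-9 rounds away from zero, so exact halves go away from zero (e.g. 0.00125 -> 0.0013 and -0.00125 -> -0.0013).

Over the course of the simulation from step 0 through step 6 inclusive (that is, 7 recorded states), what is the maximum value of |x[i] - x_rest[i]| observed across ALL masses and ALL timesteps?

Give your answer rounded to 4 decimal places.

Answer: 2.0400

Derivation:
Step 0: x=[2.0000 8.0000] v=[-2.0000 0.0000]
Step 1: x=[1.9600 7.9200] v=[-0.4000 -0.8000]
Step 2: x=[2.0800 7.7616] v=[1.2000 -1.5840]
Step 3: x=[2.3441 7.5359] v=[2.6406 -2.2566]
Step 4: x=[2.7221 7.2626] v=[3.7797 -2.7333]
Step 5: x=[3.1728 6.9677] v=[4.5071 -2.9495]
Step 6: x=[3.6484 6.6810] v=[4.7559 -2.8675]
Max displacement = 2.0400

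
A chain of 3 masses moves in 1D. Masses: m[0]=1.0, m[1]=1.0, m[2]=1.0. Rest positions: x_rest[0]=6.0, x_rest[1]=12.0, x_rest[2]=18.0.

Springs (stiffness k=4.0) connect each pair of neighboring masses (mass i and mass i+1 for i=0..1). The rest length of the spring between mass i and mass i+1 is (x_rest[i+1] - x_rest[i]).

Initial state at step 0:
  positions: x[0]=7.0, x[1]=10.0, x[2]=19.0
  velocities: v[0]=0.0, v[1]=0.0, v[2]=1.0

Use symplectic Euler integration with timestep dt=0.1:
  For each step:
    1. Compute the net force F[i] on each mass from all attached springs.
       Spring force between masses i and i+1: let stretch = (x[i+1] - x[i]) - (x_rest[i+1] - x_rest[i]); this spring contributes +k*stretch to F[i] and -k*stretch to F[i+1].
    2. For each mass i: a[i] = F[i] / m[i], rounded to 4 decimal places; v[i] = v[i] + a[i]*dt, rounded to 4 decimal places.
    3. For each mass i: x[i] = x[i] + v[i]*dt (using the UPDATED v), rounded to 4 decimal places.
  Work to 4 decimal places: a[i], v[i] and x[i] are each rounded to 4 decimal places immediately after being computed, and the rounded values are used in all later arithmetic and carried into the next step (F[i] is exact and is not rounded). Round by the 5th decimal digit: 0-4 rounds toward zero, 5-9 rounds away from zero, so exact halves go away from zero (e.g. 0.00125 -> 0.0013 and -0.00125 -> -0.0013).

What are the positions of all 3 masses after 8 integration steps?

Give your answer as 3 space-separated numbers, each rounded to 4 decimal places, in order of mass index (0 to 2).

Answer: 5.0340 14.2297 17.5363

Derivation:
Step 0: x=[7.0000 10.0000 19.0000] v=[0.0000 0.0000 1.0000]
Step 1: x=[6.8800 10.2400 18.9800] v=[-1.2000 2.4000 -0.2000]
Step 2: x=[6.6544 10.6952 18.8504] v=[-2.2560 4.5520 -1.2960]
Step 3: x=[6.3504 11.3150 18.6346] v=[-3.0397 6.1978 -2.1581]
Step 4: x=[6.0050 12.0290 18.3660] v=[-3.4539 7.1398 -2.6859]
Step 5: x=[5.6606 12.7555 18.0839] v=[-3.4443 7.2650 -2.8207]
Step 6: x=[5.3600 13.4113 17.8287] v=[-3.0063 6.5584 -2.5521]
Step 7: x=[5.1414 13.9218 17.6368] v=[-2.1858 5.1048 -1.9191]
Step 8: x=[5.0340 14.2297 17.5363] v=[-1.0736 3.0786 -1.0051]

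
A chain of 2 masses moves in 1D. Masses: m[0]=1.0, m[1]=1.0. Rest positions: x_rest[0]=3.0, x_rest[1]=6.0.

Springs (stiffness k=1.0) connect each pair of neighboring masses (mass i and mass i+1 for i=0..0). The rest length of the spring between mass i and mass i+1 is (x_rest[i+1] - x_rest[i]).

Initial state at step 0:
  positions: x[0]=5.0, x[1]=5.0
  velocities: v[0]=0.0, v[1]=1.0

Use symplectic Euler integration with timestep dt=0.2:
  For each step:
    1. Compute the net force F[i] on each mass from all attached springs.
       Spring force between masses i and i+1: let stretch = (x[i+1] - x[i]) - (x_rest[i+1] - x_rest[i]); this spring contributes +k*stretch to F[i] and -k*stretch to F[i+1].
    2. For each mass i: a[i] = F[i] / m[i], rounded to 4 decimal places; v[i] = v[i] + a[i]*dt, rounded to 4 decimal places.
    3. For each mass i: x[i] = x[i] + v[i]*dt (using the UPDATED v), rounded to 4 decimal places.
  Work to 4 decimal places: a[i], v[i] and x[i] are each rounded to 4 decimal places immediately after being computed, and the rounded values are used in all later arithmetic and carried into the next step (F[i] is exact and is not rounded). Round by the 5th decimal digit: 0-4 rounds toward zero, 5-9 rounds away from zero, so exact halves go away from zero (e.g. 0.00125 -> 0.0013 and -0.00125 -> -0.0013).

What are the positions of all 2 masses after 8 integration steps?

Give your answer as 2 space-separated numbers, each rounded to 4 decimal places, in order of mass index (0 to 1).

Step 0: x=[5.0000 5.0000] v=[0.0000 1.0000]
Step 1: x=[4.8800 5.3200] v=[-0.6000 1.6000]
Step 2: x=[4.6576 5.7424] v=[-1.1120 2.1120]
Step 3: x=[4.3586 6.2414] v=[-1.4950 2.4950]
Step 4: x=[4.0149 6.7851] v=[-1.7184 2.7184]
Step 5: x=[3.6620 7.3380] v=[-1.7644 2.7644]
Step 6: x=[3.3362 7.8638] v=[-1.6292 2.6292]
Step 7: x=[3.0715 8.3285] v=[-1.3237 2.3237]
Step 8: x=[2.8970 8.7030] v=[-0.8723 1.8723]

Answer: 2.8970 8.7030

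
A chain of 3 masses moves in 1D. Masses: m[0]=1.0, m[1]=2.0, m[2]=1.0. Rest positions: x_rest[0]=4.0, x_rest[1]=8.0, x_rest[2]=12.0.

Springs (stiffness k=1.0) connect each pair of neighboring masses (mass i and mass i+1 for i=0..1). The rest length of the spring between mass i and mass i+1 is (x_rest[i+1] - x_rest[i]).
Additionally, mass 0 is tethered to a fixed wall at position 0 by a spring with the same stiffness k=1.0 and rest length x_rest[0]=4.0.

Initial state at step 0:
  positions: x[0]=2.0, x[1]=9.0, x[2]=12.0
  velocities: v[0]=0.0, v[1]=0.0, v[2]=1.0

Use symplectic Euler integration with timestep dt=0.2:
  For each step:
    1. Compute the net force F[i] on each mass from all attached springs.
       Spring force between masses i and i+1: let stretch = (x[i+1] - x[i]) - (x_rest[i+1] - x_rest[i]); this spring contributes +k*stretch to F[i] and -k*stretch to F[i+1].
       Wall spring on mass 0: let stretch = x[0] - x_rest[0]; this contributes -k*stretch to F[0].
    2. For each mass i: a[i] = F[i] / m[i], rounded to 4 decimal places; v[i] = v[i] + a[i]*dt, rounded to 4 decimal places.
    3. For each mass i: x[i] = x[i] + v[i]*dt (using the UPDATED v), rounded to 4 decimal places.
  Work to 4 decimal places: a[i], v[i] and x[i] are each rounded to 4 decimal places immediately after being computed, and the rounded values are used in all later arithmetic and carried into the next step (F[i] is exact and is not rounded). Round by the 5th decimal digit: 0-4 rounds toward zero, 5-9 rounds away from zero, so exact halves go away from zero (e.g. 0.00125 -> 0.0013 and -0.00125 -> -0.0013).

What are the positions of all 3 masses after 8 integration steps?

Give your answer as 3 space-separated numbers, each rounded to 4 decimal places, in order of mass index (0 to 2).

Answer: 5.9736 7.7309 13.6830

Derivation:
Step 0: x=[2.0000 9.0000 12.0000] v=[0.0000 0.0000 1.0000]
Step 1: x=[2.2000 8.9200 12.2400] v=[1.0000 -0.4000 1.2000]
Step 2: x=[2.5808 8.7720 12.5072] v=[1.9040 -0.7400 1.3360]
Step 3: x=[3.1060 8.5749 12.7850] v=[2.6261 -0.9856 1.3890]
Step 4: x=[3.7257 8.3526 13.0544] v=[3.0987 -1.1115 1.3470]
Step 5: x=[4.3815 8.1318 13.2957] v=[3.2789 -1.1040 1.2066]
Step 6: x=[5.0120 7.9393 13.4905] v=[3.1527 -0.9626 0.9738]
Step 7: x=[5.5592 7.7993 13.6232] v=[2.7358 -0.7002 0.6636]
Step 8: x=[5.9736 7.7309 13.6830] v=[2.0720 -0.3418 0.2988]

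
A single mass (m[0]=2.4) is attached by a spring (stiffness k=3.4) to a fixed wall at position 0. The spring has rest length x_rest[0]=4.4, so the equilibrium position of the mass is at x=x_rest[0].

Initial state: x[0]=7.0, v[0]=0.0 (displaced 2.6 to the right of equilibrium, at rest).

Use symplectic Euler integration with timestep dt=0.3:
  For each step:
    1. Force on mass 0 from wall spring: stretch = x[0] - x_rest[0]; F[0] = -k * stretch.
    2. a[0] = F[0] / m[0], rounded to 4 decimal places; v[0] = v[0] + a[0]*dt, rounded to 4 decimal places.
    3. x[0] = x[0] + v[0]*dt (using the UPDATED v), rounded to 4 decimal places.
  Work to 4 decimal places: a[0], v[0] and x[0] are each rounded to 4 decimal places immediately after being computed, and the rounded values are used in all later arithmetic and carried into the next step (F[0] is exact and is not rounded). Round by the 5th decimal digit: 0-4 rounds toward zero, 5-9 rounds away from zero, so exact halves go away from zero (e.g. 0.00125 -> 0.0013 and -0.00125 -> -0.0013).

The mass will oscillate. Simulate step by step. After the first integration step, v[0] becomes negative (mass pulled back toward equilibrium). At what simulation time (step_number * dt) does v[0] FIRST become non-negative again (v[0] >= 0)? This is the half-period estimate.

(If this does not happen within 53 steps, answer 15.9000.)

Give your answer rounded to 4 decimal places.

Step 0: x=[7.0000] v=[0.0000]
Step 1: x=[6.6685] v=[-1.1050]
Step 2: x=[6.0478] v=[-2.0691]
Step 3: x=[5.2170] v=[-2.7694]
Step 4: x=[4.2820] v=[-3.1166]
Step 5: x=[3.3621] v=[-3.0664]
Step 6: x=[2.5745] v=[-2.6253]
Step 7: x=[2.0197] v=[-1.8495]
Step 8: x=[1.7683] v=[-0.8379]
Step 9: x=[1.8525] v=[0.2806]
First v>=0 after going negative at step 9, time=2.7000

Answer: 2.7000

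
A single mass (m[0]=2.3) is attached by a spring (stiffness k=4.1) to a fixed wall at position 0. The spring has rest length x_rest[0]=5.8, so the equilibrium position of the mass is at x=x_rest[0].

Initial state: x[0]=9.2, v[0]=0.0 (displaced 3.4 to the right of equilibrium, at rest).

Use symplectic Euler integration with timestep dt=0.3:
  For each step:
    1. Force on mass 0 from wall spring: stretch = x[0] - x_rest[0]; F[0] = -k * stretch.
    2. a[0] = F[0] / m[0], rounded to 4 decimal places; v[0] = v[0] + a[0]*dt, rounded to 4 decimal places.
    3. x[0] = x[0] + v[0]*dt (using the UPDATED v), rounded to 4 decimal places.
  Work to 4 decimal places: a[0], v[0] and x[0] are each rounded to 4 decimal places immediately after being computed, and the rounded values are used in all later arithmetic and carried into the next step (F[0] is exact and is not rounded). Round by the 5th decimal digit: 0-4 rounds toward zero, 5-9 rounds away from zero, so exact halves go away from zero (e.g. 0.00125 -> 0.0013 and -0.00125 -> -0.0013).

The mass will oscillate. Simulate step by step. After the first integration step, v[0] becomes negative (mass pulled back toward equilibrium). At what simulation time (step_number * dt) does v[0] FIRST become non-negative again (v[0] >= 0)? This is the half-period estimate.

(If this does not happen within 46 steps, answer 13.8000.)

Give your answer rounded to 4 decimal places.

Answer: 2.4000

Derivation:
Step 0: x=[9.2000] v=[0.0000]
Step 1: x=[8.6545] v=[-1.8183]
Step 2: x=[7.6510] v=[-3.3449]
Step 3: x=[6.3506] v=[-4.3348]
Step 4: x=[4.9618] v=[-4.6293]
Step 5: x=[3.7075] v=[-4.1810]
Step 6: x=[2.7889] v=[-3.0620]
Step 7: x=[2.3534] v=[-1.4517]
Step 8: x=[2.4709] v=[0.3915]
First v>=0 after going negative at step 8, time=2.4000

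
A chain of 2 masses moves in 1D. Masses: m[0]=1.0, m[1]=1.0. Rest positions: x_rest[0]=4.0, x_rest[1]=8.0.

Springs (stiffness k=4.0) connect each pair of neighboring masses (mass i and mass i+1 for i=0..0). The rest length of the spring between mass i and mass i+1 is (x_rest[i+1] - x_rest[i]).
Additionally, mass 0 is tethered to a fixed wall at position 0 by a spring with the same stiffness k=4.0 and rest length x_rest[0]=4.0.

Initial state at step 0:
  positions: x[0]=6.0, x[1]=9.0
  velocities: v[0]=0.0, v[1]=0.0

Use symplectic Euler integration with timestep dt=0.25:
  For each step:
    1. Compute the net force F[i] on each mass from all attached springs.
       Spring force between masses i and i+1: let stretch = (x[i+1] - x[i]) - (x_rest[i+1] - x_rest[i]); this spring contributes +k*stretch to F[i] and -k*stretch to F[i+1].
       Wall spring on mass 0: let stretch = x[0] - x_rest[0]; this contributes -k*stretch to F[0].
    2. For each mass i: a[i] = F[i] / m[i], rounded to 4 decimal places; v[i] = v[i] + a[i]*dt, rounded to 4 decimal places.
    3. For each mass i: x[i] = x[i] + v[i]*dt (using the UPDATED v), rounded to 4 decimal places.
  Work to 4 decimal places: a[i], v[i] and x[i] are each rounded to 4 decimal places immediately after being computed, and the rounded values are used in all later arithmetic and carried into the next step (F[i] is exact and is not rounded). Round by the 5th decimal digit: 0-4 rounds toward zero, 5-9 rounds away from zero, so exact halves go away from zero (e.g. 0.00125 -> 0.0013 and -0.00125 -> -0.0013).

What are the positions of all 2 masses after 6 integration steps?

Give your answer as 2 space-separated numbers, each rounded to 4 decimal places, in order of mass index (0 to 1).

Step 0: x=[6.0000 9.0000] v=[0.0000 0.0000]
Step 1: x=[5.2500 9.2500] v=[-3.0000 1.0000]
Step 2: x=[4.1875 9.5000] v=[-4.2500 1.0000]
Step 3: x=[3.4063 9.4219] v=[-3.1250 -0.3125]
Step 4: x=[3.2774 8.8399] v=[-0.5157 -2.3281]
Step 5: x=[3.7198 7.8673] v=[1.7694 -3.8906]
Step 6: x=[4.2691 6.8578] v=[2.1971 -4.0381]

Answer: 4.2691 6.8578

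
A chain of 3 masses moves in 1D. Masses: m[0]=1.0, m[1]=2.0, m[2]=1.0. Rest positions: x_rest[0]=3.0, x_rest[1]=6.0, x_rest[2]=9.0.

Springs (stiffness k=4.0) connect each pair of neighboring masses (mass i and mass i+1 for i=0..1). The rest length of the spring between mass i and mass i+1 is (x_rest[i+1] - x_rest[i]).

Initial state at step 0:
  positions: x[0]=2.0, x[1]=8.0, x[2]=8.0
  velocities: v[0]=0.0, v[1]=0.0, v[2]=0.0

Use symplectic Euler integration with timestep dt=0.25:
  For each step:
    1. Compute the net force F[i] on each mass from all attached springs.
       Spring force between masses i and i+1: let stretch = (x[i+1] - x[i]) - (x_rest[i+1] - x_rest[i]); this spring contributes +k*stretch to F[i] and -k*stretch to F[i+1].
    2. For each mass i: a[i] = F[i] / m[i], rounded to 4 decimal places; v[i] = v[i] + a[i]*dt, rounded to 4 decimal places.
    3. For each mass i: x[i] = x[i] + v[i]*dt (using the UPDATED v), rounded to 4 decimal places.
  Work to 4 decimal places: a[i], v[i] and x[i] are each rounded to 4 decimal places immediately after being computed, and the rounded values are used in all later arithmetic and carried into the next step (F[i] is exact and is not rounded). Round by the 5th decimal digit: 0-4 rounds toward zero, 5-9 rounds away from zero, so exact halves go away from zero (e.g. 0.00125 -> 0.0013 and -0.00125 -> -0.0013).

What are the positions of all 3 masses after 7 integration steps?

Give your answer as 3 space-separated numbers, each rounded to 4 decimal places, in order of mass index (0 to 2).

Step 0: x=[2.0000 8.0000 8.0000] v=[0.0000 0.0000 0.0000]
Step 1: x=[2.7500 7.2500 8.7500] v=[3.0000 -3.0000 3.0000]
Step 2: x=[3.8750 6.1250 9.8750] v=[4.5000 -4.5000 4.5000]
Step 3: x=[4.8125 5.1875 10.8125] v=[3.7500 -3.7500 3.7500]
Step 4: x=[5.0938 4.9063 11.0938] v=[1.1250 -1.1250 1.1250]
Step 5: x=[4.5782 5.4219 10.5782] v=[-2.0625 2.0625 -2.0625]
Step 6: x=[3.5235 6.4766 9.5235] v=[-4.2188 4.2188 -4.2188]
Step 7: x=[2.4571 7.5430 8.4571] v=[-4.2657 4.2657 -4.2657]

Answer: 2.4571 7.5430 8.4571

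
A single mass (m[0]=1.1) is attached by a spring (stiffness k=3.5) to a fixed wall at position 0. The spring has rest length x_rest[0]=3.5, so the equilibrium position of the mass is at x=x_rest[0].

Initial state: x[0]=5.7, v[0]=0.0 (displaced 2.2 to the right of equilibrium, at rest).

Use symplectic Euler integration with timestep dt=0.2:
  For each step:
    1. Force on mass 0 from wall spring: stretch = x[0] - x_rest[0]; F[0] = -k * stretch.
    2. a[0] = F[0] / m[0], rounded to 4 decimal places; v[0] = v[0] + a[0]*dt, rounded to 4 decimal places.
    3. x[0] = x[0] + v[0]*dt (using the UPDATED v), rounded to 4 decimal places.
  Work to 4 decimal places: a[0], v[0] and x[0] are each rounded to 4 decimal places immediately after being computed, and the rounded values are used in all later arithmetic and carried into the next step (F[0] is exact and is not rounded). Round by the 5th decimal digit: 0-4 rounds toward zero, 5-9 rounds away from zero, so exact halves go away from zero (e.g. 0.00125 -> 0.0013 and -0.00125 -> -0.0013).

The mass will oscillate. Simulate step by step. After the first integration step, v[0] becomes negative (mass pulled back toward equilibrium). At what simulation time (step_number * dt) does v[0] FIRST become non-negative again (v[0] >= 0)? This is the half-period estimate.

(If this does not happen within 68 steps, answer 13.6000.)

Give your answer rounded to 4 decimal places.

Step 0: x=[5.7000] v=[0.0000]
Step 1: x=[5.4200] v=[-1.4000]
Step 2: x=[4.8956] v=[-2.6218]
Step 3: x=[4.1936] v=[-3.5099]
Step 4: x=[3.4033] v=[-3.9513]
Step 5: x=[2.6253] v=[-3.8898]
Step 6: x=[1.9587] v=[-3.3332]
Step 7: x=[1.4882] v=[-2.3524]
Step 8: x=[1.2738] v=[-1.0722]
Step 9: x=[1.3427] v=[0.3445]
First v>=0 after going negative at step 9, time=1.8000

Answer: 1.8000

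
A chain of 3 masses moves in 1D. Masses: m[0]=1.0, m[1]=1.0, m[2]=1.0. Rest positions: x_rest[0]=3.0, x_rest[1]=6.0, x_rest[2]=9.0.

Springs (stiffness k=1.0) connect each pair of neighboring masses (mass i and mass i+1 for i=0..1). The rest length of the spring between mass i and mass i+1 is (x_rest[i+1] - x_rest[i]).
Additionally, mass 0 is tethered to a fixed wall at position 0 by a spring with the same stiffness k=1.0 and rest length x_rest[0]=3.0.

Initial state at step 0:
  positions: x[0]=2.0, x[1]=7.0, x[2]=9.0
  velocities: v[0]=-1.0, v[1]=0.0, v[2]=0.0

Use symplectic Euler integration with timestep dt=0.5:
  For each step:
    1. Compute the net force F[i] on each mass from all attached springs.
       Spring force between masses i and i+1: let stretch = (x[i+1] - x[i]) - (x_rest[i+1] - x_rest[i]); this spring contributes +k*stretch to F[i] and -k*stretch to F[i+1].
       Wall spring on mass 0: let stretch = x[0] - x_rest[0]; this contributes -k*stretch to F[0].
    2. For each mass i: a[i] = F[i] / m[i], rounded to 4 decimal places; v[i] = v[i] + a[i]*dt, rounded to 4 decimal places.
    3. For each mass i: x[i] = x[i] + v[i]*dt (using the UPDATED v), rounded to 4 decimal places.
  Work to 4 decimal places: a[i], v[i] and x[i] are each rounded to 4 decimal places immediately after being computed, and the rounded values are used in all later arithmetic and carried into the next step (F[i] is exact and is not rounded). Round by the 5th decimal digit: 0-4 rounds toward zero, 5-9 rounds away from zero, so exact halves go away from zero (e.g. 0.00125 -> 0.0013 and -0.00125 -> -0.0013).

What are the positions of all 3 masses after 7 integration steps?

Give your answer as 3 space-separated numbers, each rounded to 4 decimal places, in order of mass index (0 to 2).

Answer: 2.4628 6.6252 7.6953

Derivation:
Step 0: x=[2.0000 7.0000 9.0000] v=[-1.0000 0.0000 0.0000]
Step 1: x=[2.2500 6.2500 9.2500] v=[0.5000 -1.5000 0.5000]
Step 2: x=[2.9375 5.2500 9.5000] v=[1.3750 -2.0000 0.5000]
Step 3: x=[3.4688 4.7344 9.4375] v=[1.0625 -1.0313 -0.1250]
Step 4: x=[3.4493 5.0782 8.9492] v=[-0.0391 0.6875 -0.9766]
Step 5: x=[2.9747 5.9825 8.2432] v=[-0.9493 1.8086 -1.4121]
Step 6: x=[2.5083 6.7001 7.7220] v=[-0.9328 1.4351 -1.0425]
Step 7: x=[2.4628 6.6252 7.6953] v=[-0.0911 -0.1499 -0.0535]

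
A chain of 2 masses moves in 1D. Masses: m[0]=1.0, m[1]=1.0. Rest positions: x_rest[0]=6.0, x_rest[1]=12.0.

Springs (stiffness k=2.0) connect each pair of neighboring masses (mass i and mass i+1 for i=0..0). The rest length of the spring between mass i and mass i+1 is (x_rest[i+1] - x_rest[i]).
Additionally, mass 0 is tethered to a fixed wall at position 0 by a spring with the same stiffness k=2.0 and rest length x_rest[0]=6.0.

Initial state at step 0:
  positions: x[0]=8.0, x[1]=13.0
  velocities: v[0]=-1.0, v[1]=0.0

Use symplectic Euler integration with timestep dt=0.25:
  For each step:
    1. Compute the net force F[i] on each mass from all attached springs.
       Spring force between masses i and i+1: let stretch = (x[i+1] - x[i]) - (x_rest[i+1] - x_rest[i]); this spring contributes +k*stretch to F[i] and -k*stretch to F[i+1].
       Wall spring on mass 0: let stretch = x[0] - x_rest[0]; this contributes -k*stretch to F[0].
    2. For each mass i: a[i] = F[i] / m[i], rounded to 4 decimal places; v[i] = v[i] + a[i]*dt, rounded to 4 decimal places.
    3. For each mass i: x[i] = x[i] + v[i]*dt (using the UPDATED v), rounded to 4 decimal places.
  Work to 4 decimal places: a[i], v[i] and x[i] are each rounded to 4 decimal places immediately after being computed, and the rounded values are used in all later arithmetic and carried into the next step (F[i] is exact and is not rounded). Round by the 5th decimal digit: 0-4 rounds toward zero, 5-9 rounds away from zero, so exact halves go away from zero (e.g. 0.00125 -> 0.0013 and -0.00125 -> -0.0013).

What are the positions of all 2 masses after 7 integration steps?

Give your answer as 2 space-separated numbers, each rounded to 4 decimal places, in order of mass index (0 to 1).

Step 0: x=[8.0000 13.0000] v=[-1.0000 0.0000]
Step 1: x=[7.3750 13.1250] v=[-2.5000 0.5000]
Step 2: x=[6.5469 13.2813] v=[-3.3125 0.6250]
Step 3: x=[5.7422 13.3458] v=[-3.2188 0.2578]
Step 4: x=[5.1702 13.2098] v=[-2.2881 -0.5440]
Step 5: x=[4.9569 12.8189] v=[-0.8534 -1.5638]
Step 6: x=[5.1067 12.1952] v=[0.5992 -2.4948]
Step 7: x=[5.5042 11.4354] v=[1.5901 -3.0391]

Answer: 5.5042 11.4354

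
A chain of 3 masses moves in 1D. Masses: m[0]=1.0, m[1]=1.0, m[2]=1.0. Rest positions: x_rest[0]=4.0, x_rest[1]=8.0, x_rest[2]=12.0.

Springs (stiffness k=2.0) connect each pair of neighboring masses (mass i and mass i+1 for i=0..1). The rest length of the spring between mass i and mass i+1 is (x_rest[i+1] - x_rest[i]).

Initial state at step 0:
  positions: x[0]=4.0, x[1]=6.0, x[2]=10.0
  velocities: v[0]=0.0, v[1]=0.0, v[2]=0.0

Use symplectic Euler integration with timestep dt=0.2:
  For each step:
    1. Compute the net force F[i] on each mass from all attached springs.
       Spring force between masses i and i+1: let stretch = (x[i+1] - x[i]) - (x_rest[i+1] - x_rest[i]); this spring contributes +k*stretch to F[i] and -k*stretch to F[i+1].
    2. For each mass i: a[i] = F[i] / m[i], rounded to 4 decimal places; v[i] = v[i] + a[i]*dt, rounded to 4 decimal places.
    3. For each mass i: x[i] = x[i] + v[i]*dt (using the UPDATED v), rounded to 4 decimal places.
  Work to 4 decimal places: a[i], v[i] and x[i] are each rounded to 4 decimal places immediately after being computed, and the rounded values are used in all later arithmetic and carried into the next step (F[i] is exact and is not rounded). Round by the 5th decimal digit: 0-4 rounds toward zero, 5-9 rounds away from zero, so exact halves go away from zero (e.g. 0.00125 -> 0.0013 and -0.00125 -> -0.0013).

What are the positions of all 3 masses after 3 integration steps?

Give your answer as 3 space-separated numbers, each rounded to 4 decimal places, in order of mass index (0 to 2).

Step 0: x=[4.0000 6.0000 10.0000] v=[0.0000 0.0000 0.0000]
Step 1: x=[3.8400 6.1600 10.0000] v=[-0.8000 0.8000 0.0000]
Step 2: x=[3.5456 6.4416 10.0128] v=[-1.4720 1.4080 0.0640]
Step 3: x=[3.1629 6.7772 10.0599] v=[-1.9136 1.6781 0.2355]

Answer: 3.1629 6.7772 10.0599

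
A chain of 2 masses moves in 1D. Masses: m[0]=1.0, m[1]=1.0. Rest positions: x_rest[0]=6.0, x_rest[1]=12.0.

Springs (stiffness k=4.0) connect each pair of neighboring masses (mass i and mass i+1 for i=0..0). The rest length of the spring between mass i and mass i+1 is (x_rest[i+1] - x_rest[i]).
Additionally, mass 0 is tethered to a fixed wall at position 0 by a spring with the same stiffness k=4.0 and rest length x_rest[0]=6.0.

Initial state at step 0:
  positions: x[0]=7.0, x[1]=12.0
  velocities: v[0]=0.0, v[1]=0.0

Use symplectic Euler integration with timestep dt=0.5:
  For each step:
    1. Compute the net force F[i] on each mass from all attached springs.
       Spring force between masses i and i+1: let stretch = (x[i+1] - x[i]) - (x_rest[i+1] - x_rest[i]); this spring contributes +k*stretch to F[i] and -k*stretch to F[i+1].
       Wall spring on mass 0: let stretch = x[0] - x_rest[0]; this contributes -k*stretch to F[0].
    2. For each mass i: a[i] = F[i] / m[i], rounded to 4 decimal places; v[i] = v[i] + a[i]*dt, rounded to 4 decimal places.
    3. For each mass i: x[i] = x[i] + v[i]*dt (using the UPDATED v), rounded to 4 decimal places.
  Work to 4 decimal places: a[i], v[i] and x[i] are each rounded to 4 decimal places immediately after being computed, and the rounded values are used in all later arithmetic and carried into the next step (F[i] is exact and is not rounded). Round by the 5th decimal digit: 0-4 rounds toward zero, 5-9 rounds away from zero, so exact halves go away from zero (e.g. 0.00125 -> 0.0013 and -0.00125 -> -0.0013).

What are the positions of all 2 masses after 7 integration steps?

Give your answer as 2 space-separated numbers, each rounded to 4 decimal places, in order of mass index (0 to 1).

Step 0: x=[7.0000 12.0000] v=[0.0000 0.0000]
Step 1: x=[5.0000 13.0000] v=[-4.0000 2.0000]
Step 2: x=[6.0000 12.0000] v=[2.0000 -2.0000]
Step 3: x=[7.0000 11.0000] v=[2.0000 -2.0000]
Step 4: x=[5.0000 12.0000] v=[-4.0000 2.0000]
Step 5: x=[5.0000 12.0000] v=[0.0000 0.0000]
Step 6: x=[7.0000 11.0000] v=[4.0000 -2.0000]
Step 7: x=[6.0000 12.0000] v=[-2.0000 2.0000]

Answer: 6.0000 12.0000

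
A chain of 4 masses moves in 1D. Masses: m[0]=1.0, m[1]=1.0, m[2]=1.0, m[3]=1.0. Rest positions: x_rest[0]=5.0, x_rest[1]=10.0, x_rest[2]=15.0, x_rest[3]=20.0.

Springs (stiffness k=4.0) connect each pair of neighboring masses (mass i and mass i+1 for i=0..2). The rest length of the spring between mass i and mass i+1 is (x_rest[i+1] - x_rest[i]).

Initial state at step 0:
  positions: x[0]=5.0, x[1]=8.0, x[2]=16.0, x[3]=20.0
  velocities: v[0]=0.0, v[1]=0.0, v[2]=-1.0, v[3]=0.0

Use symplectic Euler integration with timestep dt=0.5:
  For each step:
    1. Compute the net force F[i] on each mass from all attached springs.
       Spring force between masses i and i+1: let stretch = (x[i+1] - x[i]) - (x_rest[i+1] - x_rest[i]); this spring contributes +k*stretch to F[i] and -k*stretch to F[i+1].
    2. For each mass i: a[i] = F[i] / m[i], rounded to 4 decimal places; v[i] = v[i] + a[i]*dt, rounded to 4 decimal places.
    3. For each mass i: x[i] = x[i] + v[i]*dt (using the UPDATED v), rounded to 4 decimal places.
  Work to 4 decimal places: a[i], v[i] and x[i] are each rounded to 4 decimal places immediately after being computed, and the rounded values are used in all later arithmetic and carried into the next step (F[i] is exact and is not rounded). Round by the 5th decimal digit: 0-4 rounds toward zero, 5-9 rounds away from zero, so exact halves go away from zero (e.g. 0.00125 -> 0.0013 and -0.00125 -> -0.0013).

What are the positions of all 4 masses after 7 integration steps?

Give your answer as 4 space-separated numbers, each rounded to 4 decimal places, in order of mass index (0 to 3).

Step 0: x=[5.0000 8.0000 16.0000 20.0000] v=[0.0000 0.0000 -1.0000 0.0000]
Step 1: x=[3.0000 13.0000 11.5000 21.0000] v=[-4.0000 10.0000 -9.0000 2.0000]
Step 2: x=[6.0000 6.5000 18.0000 17.5000] v=[6.0000 -13.0000 13.0000 -7.0000]
Step 3: x=[4.5000 11.0000 12.5000 19.5000] v=[-3.0000 9.0000 -11.0000 4.0000]
Step 4: x=[4.5000 10.5000 12.5000 19.5000] v=[0.0000 -1.0000 0.0000 0.0000]
Step 5: x=[5.5000 6.0000 17.5000 17.5000] v=[2.0000 -9.0000 10.0000 -4.0000]
Step 6: x=[2.0000 12.5000 11.0000 20.5000] v=[-7.0000 13.0000 -13.0000 6.0000]
Step 7: x=[4.0000 7.0000 15.5000 19.0000] v=[4.0000 -11.0000 9.0000 -3.0000]

Answer: 4.0000 7.0000 15.5000 19.0000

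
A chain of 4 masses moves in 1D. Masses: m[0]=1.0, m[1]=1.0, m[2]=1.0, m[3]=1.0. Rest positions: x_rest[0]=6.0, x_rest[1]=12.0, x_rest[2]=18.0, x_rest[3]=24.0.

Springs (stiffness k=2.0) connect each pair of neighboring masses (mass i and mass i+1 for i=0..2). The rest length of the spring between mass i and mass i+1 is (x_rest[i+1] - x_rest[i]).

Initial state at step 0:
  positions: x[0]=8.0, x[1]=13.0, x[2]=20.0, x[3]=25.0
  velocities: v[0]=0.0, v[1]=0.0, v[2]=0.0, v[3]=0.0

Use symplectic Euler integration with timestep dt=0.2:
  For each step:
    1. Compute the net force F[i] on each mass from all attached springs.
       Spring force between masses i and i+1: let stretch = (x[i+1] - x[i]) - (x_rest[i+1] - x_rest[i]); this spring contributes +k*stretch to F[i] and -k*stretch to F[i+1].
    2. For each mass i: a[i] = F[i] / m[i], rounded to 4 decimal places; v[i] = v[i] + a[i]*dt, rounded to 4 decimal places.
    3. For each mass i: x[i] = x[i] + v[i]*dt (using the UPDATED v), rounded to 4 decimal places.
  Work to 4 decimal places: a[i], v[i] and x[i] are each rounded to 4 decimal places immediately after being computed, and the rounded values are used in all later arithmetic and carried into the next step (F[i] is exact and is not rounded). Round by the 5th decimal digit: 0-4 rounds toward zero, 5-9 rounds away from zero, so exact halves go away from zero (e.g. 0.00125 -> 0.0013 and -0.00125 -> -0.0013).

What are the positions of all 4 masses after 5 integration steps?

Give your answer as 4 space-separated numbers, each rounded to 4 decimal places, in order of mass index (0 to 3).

Step 0: x=[8.0000 13.0000 20.0000 25.0000] v=[0.0000 0.0000 0.0000 0.0000]
Step 1: x=[7.9200 13.1600 19.8400 25.0800] v=[-0.4000 0.8000 -0.8000 0.4000]
Step 2: x=[7.7792 13.4352 19.5648 25.2208] v=[-0.7040 1.3760 -1.3760 0.7040]
Step 3: x=[7.6109 13.7483 19.2517 25.3891] v=[-0.8416 1.5654 -1.5654 0.8416]
Step 4: x=[7.4536 14.0107 18.9893 25.5464] v=[-0.7866 1.3118 -1.3118 0.7866]
Step 5: x=[7.3408 14.1468 18.8532 25.6592] v=[-0.5638 0.6804 -0.6804 0.5638]

Answer: 7.3408 14.1468 18.8532 25.6592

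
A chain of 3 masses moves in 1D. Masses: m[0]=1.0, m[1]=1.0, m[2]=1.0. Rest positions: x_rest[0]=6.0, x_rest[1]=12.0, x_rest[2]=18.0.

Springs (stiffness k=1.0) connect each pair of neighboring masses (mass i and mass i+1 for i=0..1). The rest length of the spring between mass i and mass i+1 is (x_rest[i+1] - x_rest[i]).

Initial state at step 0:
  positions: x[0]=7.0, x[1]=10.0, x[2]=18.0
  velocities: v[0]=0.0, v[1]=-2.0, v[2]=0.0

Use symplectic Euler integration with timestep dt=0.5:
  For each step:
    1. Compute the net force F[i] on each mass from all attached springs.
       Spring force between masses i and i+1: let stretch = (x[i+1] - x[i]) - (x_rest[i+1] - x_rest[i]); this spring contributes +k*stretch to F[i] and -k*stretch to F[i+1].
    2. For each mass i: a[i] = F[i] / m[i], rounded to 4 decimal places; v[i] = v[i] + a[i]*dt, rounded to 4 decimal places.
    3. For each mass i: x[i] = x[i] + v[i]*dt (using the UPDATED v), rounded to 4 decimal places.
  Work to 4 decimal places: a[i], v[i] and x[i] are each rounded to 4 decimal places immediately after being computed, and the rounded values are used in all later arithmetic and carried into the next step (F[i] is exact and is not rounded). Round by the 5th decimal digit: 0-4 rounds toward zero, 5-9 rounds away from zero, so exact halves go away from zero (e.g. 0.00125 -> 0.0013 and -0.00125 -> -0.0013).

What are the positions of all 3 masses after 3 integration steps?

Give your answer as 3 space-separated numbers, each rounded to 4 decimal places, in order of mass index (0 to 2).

Step 0: x=[7.0000 10.0000 18.0000] v=[0.0000 -2.0000 0.0000]
Step 1: x=[6.2500 10.2500 17.5000] v=[-1.5000 0.5000 -1.0000]
Step 2: x=[5.0000 11.3125 16.6875] v=[-2.5000 2.1250 -1.6250]
Step 3: x=[3.8281 12.1407 16.0313] v=[-2.3438 1.6563 -1.3125]

Answer: 3.8281 12.1407 16.0313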